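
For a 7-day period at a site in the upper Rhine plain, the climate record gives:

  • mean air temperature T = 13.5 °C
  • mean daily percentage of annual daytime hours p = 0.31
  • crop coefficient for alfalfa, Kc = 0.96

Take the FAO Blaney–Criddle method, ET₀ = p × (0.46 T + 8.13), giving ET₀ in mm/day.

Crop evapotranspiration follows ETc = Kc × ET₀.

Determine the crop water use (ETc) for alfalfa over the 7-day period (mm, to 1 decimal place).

29.9 mm

ET₀ = 0.31 × (0.46 × 13.5 + 8.13) = 0.31 × 14.340 = 4.4454 mm/d
ETc = Kc × ET₀ = 0.96 × 4.4454 = 4.2676 mm/d
Over 7 days: 4.2676 × 7 = 29.873 mm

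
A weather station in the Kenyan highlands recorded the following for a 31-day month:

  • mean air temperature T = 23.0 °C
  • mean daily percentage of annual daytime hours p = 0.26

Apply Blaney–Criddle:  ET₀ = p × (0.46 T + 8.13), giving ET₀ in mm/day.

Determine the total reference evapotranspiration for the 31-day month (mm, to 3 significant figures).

ET₀ = 0.26 × (0.46 × 23.0 + 8.13) = 0.26 × 18.710 = 4.8646 mm/d
Monthly total = 4.8646 × 31 = 150.803 mm

151 mm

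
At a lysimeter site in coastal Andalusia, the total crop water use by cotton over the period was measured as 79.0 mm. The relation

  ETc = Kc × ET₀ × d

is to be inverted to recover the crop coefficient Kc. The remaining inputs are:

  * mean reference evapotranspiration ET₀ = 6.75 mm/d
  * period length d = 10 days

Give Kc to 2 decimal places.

ETc = Kc × ET₀ × d  ⇒  Kc = ETc / (ET₀ × d)
Kc = 79.0 / (6.75 × 10) = 79.0 / 67.50 = 1.1704

1.17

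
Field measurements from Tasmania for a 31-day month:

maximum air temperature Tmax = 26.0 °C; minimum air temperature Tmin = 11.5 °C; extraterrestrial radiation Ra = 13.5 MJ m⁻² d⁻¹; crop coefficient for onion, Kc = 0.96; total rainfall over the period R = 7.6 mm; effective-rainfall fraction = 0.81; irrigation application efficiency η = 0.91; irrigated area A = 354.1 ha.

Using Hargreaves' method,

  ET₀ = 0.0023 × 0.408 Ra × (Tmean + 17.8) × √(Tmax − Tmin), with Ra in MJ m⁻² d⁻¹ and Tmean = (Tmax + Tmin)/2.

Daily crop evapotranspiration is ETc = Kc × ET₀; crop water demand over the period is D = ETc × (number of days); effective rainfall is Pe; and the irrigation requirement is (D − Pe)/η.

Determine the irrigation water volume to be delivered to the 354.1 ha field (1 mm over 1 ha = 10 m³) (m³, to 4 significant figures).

Tmean = (26.0 + 11.5)/2 = 18.75 °C
0.408 Ra = 0.408 × 13.5 = 5.5080 mm/d equivalent
ET₀ = 0.0023 × 5.5080 × (18.75 + 17.8) × √14.5 = 0.0023 × 5.5080 × 36.55 × 3.8079 = 1.7632 mm/d
ETc = Kc × ET₀ = 0.96 × 1.7632 = 1.6927 mm/d
Crop demand D = ETc × 31 d = 1.6927 × 31 = 52.474 mm
Pe = 0.81 × 7.6 = 6.156 mm
D − Pe = 52.474 − 6.156 = 46.318 mm
Gross irrigation = 46.318 / 0.91 = 50.899 mm
Volume = 50.899 mm × 354.1 ha × 10 = 180233.4 m³

180200 m³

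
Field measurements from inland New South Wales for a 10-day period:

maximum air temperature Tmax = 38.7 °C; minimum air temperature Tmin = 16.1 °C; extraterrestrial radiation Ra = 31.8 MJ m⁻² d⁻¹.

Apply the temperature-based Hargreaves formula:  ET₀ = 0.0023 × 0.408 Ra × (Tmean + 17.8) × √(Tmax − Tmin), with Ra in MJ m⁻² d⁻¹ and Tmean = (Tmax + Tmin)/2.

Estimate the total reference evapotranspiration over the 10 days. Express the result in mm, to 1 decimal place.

Tmean = (38.7 + 16.1)/2 = 27.40 °C
0.408 Ra = 0.408 × 31.8 = 12.9744 mm/d equivalent
ET₀ = 0.0023 × 12.9744 × (27.40 + 17.8) × √22.6 = 0.0023 × 12.9744 × 45.20 × 4.7539 = 6.4121 mm/d
Over 10 days: 6.4121 × 10 = 64.121 mm

64.1 mm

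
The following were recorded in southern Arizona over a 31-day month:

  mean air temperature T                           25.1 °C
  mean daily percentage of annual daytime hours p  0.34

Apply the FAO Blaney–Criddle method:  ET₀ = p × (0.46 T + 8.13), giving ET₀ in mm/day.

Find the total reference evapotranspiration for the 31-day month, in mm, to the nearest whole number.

ET₀ = 0.34 × (0.46 × 25.1 + 8.13) = 0.34 × 19.676 = 6.6898 mm/d
Monthly total = 6.6898 × 31 = 207.384 mm

207 mm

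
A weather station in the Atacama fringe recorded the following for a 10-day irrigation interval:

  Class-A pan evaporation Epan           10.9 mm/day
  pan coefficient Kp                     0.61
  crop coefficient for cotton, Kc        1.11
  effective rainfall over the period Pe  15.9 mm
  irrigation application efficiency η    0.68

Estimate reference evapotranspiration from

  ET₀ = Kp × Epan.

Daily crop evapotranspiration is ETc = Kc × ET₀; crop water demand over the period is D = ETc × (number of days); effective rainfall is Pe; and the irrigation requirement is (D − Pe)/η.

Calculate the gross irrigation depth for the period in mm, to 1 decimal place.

ET₀ = 0.61 × 10.9 = 6.6490 mm/d
ETc = Kc × ET₀ = 1.11 × 6.6490 = 7.3804 mm/d
Crop demand D = ETc × 10 d = 7.3804 × 10 = 73.804 mm
D − Pe = 73.804 − 15.9 = 57.904 mm
Gross irrigation = 57.904 / 0.68 = 85.153 mm

85.2 mm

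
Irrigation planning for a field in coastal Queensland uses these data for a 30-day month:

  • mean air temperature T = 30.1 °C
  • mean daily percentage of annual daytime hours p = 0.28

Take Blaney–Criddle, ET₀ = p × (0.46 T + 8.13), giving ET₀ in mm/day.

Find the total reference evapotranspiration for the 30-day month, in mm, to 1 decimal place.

ET₀ = 0.28 × (0.46 × 30.1 + 8.13) = 0.28 × 21.976 = 6.1533 mm/d
Monthly total = 6.1533 × 30 = 184.599 mm

184.6 mm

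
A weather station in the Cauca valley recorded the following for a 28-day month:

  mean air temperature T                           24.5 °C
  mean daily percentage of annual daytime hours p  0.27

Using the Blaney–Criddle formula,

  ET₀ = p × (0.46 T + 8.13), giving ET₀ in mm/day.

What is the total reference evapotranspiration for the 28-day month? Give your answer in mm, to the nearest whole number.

147 mm

ET₀ = 0.27 × (0.46 × 24.5 + 8.13) = 0.27 × 19.400 = 5.2380 mm/d
Monthly total = 5.2380 × 28 = 146.664 mm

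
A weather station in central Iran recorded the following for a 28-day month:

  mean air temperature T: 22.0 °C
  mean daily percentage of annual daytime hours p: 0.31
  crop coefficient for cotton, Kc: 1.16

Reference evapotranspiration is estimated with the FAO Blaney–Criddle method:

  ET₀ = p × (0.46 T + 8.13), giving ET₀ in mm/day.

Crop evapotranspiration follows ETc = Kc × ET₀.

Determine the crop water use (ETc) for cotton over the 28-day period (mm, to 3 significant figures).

184 mm

ET₀ = 0.31 × (0.46 × 22.0 + 8.13) = 0.31 × 18.250 = 5.6575 mm/d
ETc = Kc × ET₀ = 1.16 × 5.6575 = 6.5627 mm/d
Over 28 days: 6.5627 × 28 = 183.756 mm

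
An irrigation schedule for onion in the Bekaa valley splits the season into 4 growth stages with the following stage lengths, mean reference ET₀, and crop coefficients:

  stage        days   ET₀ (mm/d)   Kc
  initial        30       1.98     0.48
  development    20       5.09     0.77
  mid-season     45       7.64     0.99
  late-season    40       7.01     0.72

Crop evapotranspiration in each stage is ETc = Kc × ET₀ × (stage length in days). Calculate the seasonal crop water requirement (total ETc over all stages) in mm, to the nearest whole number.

649 mm

initial: 0.48 × 1.98 × 30 = 28.51 mm
development: 0.77 × 5.09 × 20 = 78.39 mm
mid-season: 0.99 × 7.64 × 45 = 340.36 mm
late-season: 0.72 × 7.01 × 40 = 201.89 mm
Seasonal total = 649.15 mm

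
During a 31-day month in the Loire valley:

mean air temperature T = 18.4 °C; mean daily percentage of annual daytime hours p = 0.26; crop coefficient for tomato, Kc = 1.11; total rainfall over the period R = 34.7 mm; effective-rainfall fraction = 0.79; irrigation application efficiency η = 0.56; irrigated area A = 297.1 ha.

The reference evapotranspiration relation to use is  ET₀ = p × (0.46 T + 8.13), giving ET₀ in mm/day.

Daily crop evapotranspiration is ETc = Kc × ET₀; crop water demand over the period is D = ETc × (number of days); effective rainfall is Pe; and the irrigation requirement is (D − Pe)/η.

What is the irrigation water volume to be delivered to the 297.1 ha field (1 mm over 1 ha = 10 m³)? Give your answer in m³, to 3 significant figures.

642000 m³

ET₀ = 0.26 × (0.46 × 18.4 + 8.13) = 0.26 × 16.594 = 4.3144 mm/d
ETc = Kc × ET₀ = 1.11 × 4.3144 = 4.7890 mm/d
Crop demand D = ETc × 31 d = 4.7890 × 31 = 148.459 mm
Pe = 0.79 × 34.7 = 27.413 mm
D − Pe = 148.459 − 27.413 = 121.046 mm
Gross irrigation = 121.046 / 0.56 = 216.154 mm
Volume = 216.154 mm × 297.1 ha × 10 = 642193.5 m³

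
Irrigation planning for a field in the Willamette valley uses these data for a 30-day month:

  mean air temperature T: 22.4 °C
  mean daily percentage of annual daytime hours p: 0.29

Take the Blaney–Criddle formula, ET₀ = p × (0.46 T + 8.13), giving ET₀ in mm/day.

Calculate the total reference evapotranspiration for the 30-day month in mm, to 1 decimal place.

ET₀ = 0.29 × (0.46 × 22.4 + 8.13) = 0.29 × 18.434 = 5.3459 mm/d
Monthly total = 5.3459 × 30 = 160.377 mm

160.4 mm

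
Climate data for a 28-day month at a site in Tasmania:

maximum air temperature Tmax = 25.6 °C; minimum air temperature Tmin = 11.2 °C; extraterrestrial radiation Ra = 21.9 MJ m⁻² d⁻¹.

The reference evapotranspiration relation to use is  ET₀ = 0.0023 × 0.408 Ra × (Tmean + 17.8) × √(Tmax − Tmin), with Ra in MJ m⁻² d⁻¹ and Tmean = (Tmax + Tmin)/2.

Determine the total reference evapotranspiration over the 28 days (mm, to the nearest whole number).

Tmean = (25.6 + 11.2)/2 = 18.40 °C
0.408 Ra = 0.408 × 21.9 = 8.9352 mm/d equivalent
ET₀ = 0.0023 × 8.9352 × (18.40 + 17.8) × √14.4 = 0.0023 × 8.9352 × 36.20 × 3.7947 = 2.8230 mm/d
Over 28 days: 2.8230 × 28 = 79.044 mm

79 mm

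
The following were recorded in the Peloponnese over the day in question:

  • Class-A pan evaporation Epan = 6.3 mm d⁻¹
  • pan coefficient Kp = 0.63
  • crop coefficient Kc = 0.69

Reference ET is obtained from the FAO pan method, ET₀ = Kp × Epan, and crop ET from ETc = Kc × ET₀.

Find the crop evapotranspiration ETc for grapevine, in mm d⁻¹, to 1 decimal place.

ET₀ = 0.63 × 6.3 = 3.9690 mm/d
ETc = Kc × ET₀ = 0.69 × 3.9690 = 2.7386 mm/d

2.7 mm d⁻¹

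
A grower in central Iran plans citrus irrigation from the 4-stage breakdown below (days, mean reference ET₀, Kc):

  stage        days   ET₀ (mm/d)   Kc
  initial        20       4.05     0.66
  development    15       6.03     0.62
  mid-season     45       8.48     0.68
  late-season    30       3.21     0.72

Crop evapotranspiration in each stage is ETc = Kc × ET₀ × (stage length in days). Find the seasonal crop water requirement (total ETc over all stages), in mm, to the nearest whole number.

438 mm

initial: 0.66 × 4.05 × 20 = 53.46 mm
development: 0.62 × 6.03 × 15 = 56.08 mm
mid-season: 0.68 × 8.48 × 45 = 259.49 mm
late-season: 0.72 × 3.21 × 30 = 69.34 mm
Seasonal total = 438.37 mm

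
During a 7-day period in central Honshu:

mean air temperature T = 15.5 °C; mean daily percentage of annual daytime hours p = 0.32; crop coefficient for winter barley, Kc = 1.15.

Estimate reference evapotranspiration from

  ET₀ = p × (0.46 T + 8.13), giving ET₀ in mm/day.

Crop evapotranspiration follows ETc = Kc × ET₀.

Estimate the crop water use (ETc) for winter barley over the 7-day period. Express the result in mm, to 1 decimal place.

39.3 mm

ET₀ = 0.32 × (0.46 × 15.5 + 8.13) = 0.32 × 15.260 = 4.8832 mm/d
ETc = Kc × ET₀ = 1.15 × 4.8832 = 5.6157 mm/d
Over 7 days: 5.6157 × 7 = 39.310 mm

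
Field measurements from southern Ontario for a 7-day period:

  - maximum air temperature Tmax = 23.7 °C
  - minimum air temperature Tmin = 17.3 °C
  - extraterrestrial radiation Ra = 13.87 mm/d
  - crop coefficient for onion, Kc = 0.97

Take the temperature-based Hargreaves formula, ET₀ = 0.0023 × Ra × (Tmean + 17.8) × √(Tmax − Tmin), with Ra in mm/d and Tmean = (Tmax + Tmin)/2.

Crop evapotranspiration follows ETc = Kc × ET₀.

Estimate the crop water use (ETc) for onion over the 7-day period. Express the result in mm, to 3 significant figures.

Tmean = (23.7 + 17.3)/2 = 20.50 °C
ET₀ = 0.0023 × 13.87 × (20.50 + 17.8) × √6.4 = 0.0023 × 13.87 × 38.30 × 2.5298 = 3.0909 mm/d
ETc = Kc × ET₀ = 0.97 × 3.0909 = 2.9982 mm/d
Over 7 days: 2.9982 × 7 = 20.987 mm

21.0 mm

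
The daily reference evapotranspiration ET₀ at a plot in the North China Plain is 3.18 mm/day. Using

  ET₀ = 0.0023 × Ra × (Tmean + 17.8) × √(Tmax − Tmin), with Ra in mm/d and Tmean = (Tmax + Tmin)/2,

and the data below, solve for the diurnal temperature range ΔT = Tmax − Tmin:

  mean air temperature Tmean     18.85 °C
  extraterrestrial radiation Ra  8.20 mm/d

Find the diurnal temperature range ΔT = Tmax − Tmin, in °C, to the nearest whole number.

√ΔT = ET₀ / [0.0023 × Ra × (Tmean+17.8)] = 3.18 / (0.0023 × 8.20 × 36.65) = 4.6006
ΔT = 4.6006² = 21.166 °C

21 °C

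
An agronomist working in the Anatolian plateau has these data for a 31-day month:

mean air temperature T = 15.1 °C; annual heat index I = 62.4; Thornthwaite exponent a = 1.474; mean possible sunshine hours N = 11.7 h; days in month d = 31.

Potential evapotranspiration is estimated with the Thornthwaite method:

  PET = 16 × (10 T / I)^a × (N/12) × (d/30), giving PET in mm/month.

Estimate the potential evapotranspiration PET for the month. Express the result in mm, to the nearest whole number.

10T/I = 10 × 15.1 / 62.4 = 2.4199
(10T/I)^a = 2.4199^1.474 = 3.6789
Uncorrected PET = 16 × 3.6789 = 58.862 mm
Correction = (N/12)(d/30) = (11.7/12)(31/30) = 1.0075
PET = 58.862 × 1.0075 = 59.303 mm/month

59 mm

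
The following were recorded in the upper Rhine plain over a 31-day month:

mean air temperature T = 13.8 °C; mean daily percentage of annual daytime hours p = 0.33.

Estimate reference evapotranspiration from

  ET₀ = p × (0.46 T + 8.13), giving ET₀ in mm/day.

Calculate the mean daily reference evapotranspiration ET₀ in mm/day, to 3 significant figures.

4.78 mm/day

ET₀ = 0.33 × (0.46 × 13.8 + 8.13) = 0.33 × 14.478 = 4.7777 mm/d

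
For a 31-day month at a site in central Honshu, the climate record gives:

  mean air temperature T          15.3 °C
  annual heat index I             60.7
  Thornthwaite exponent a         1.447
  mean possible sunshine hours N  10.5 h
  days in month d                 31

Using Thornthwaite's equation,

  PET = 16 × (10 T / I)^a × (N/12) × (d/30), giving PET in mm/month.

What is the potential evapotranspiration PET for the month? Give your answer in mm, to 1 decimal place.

55.1 mm

10T/I = 10 × 15.3 / 60.7 = 2.5206
(10T/I)^a = 2.5206^1.447 = 3.8104
Uncorrected PET = 16 × 3.8104 = 60.966 mm
Correction = (N/12)(d/30) = (10.5/12)(31/30) = 0.9042
PET = 60.966 × 0.9042 = 55.125 mm/month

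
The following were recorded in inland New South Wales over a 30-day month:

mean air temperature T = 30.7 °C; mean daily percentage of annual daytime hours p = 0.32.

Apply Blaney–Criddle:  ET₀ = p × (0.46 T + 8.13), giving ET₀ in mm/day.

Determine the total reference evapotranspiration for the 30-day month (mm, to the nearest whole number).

ET₀ = 0.32 × (0.46 × 30.7 + 8.13) = 0.32 × 22.252 = 7.1206 mm/d
Monthly total = 7.1206 × 30 = 213.618 mm

214 mm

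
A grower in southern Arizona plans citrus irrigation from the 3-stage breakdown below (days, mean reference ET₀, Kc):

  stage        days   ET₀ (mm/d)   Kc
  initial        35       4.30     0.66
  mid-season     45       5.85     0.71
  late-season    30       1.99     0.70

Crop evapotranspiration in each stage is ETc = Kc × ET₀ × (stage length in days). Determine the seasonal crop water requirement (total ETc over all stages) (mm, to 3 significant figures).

328 mm

initial: 0.66 × 4.30 × 35 = 99.33 mm
mid-season: 0.71 × 5.85 × 45 = 186.91 mm
late-season: 0.70 × 1.99 × 30 = 41.79 mm
Seasonal total = 328.03 mm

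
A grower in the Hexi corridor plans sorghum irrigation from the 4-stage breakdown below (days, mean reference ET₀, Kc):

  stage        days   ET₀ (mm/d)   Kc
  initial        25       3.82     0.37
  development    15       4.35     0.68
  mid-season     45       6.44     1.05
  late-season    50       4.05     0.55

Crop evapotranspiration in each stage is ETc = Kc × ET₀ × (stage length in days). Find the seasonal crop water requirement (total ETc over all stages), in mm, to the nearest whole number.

initial: 0.37 × 3.82 × 25 = 35.34 mm
development: 0.68 × 4.35 × 15 = 44.37 mm
mid-season: 1.05 × 6.44 × 45 = 304.29 mm
late-season: 0.55 × 4.05 × 50 = 111.38 mm
Seasonal total = 495.38 mm

495 mm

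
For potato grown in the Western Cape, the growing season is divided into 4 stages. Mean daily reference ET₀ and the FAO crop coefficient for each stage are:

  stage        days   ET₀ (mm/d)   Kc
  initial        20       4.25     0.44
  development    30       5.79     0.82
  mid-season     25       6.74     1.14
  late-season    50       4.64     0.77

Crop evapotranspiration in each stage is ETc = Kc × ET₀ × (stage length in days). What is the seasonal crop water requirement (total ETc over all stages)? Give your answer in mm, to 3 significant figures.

551 mm

initial: 0.44 × 4.25 × 20 = 37.40 mm
development: 0.82 × 5.79 × 30 = 142.43 mm
mid-season: 1.14 × 6.74 × 25 = 192.09 mm
late-season: 0.77 × 4.64 × 50 = 178.64 mm
Seasonal total = 550.56 mm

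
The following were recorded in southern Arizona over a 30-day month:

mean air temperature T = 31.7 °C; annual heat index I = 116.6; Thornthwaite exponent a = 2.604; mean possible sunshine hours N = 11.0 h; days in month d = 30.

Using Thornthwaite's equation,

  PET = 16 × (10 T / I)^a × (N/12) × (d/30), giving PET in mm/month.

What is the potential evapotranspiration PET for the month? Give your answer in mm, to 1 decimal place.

198.3 mm

10T/I = 10 × 31.7 / 116.6 = 2.7187
(10T/I)^a = 2.7187^2.604 = 13.5231
Uncorrected PET = 16 × 13.5231 = 216.370 mm
Correction = (N/12)(d/30) = (11.0/12)(30/30) = 0.9167
PET = 216.370 × 0.9167 = 198.346 mm/month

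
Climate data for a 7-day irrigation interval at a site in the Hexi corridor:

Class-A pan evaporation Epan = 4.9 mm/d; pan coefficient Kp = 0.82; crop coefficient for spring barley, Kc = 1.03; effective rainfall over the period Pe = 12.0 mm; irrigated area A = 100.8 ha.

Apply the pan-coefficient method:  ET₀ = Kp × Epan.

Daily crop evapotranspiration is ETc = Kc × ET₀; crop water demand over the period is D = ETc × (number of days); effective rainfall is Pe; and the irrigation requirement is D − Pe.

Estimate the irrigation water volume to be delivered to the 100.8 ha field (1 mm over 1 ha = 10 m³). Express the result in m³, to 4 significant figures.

17110 m³

ET₀ = 0.82 × 4.9 = 4.0180 mm/d
ETc = Kc × ET₀ = 1.03 × 4.0180 = 4.1385 mm/d
Crop demand D = ETc × 7 d = 4.1385 × 7 = 28.970 mm
D − Pe = 28.970 − 12.0 = 16.970 mm
Volume = 16.970 mm × 100.8 ha × 10 = 17105.8 m³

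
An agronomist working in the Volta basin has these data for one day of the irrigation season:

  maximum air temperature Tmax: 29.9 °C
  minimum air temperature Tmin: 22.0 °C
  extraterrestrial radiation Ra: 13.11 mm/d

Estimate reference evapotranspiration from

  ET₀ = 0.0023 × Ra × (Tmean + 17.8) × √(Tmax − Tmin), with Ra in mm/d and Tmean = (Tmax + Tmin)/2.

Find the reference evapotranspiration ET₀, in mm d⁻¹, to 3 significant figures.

3.71 mm d⁻¹

Tmean = (29.9 + 22.0)/2 = 25.95 °C
ET₀ = 0.0023 × 13.11 × (25.95 + 17.8) × √7.9 = 0.0023 × 13.11 × 43.75 × 2.8107 = 3.7079 mm/d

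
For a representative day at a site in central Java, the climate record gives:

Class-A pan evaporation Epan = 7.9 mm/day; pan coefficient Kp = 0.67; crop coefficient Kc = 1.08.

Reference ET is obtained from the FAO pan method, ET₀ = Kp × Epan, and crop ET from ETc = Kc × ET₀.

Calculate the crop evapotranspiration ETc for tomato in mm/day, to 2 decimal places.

ET₀ = 0.67 × 7.9 = 5.2930 mm/d
ETc = Kc × ET₀ = 1.08 × 5.2930 = 5.7164 mm/d

5.72 mm/day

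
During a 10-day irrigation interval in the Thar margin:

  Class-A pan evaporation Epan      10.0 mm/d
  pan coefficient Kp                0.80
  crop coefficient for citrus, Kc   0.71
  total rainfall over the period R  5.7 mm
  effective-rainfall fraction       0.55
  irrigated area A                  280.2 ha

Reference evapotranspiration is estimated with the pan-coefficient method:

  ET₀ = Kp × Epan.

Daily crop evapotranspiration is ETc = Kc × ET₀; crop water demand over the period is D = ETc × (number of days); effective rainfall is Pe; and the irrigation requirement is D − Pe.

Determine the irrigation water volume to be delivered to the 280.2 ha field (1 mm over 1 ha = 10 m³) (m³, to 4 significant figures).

ET₀ = 0.80 × 10.0 = 8.0000 mm/d
ETc = Kc × ET₀ = 0.71 × 8.0000 = 5.6800 mm/d
Crop demand D = ETc × 10 d = 5.6800 × 10 = 56.800 mm
Pe = 0.55 × 5.7 = 3.135 mm
D − Pe = 56.800 − 3.135 = 53.665 mm
Volume = 53.665 mm × 280.2 ha × 10 = 150369.3 m³

150400 m³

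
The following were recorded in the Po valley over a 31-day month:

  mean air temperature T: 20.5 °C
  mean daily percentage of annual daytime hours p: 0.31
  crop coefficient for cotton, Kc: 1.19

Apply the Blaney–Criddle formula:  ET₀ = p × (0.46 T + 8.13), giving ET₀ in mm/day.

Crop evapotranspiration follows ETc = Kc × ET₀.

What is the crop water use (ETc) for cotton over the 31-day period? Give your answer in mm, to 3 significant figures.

201 mm

ET₀ = 0.31 × (0.46 × 20.5 + 8.13) = 0.31 × 17.560 = 5.4436 mm/d
ETc = Kc × ET₀ = 1.19 × 5.4436 = 6.4779 mm/d
Over 31 days: 6.4779 × 31 = 200.815 mm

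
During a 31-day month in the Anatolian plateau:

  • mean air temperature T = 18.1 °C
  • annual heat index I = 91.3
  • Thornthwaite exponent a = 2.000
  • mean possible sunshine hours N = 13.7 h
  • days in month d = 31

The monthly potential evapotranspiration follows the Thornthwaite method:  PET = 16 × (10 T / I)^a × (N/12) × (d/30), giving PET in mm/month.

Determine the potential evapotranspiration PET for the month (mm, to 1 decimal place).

74.2 mm

10T/I = 10 × 18.1 / 91.3 = 1.9825
(10T/I)^a = 1.9825^2.000 = 3.9303
Uncorrected PET = 16 × 3.9303 = 62.885 mm
Correction = (N/12)(d/30) = (13.7/12)(31/30) = 1.1797
PET = 62.885 × 1.1797 = 74.185 mm/month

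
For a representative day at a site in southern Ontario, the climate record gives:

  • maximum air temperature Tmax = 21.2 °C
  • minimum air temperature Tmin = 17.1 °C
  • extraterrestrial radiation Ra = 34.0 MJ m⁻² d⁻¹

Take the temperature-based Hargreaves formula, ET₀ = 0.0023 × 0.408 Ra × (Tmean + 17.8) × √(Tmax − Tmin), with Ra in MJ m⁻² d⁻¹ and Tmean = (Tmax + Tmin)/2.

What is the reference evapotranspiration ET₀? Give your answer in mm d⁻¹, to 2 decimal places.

Tmean = (21.2 + 17.1)/2 = 19.15 °C
0.408 Ra = 0.408 × 34.0 = 13.8720 mm/d equivalent
ET₀ = 0.0023 × 13.8720 × (19.15 + 17.8) × √4.1 = 0.0023 × 13.8720 × 36.95 × 2.0248 = 2.3871 mm/d

2.39 mm d⁻¹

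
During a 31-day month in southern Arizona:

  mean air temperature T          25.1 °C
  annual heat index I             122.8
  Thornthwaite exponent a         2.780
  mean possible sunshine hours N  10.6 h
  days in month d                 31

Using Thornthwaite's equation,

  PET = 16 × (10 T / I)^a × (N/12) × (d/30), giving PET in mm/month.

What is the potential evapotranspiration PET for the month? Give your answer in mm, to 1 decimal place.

106.6 mm

10T/I = 10 × 25.1 / 122.8 = 2.0440
(10T/I)^a = 2.0440^2.780 = 7.2969
Uncorrected PET = 16 × 7.2969 = 116.750 mm
Correction = (N/12)(d/30) = (10.6/12)(31/30) = 0.9128
PET = 116.750 × 0.9128 = 106.569 mm/month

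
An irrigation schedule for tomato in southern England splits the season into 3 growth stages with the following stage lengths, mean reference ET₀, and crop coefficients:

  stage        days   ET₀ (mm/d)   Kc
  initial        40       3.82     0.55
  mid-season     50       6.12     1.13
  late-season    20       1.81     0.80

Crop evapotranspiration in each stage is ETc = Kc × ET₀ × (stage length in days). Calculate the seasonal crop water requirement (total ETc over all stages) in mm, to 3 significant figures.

459 mm

initial: 0.55 × 3.82 × 40 = 84.04 mm
mid-season: 1.13 × 6.12 × 50 = 345.78 mm
late-season: 0.80 × 1.81 × 20 = 28.96 mm
Seasonal total = 458.78 mm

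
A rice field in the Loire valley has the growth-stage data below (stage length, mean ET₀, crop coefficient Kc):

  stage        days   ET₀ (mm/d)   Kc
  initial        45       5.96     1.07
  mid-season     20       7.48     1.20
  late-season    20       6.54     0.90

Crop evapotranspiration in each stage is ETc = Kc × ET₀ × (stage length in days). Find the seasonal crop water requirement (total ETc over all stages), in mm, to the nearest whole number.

584 mm

initial: 1.07 × 5.96 × 45 = 286.97 mm
mid-season: 1.20 × 7.48 × 20 = 179.52 mm
late-season: 0.90 × 6.54 × 20 = 117.72 mm
Seasonal total = 584.21 mm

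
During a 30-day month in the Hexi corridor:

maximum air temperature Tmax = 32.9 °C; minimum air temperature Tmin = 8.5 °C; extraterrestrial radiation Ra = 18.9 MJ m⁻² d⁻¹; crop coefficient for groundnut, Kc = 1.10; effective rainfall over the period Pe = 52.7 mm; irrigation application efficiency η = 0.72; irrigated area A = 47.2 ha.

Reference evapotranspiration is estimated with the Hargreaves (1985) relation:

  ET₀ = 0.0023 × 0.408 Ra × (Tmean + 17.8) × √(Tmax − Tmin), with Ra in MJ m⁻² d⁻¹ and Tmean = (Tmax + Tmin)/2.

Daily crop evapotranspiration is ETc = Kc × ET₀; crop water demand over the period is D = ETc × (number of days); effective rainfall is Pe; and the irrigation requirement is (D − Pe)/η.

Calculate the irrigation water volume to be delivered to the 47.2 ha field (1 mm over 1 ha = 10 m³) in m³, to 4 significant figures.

Tmean = (32.9 + 8.5)/2 = 20.70 °C
0.408 Ra = 0.408 × 18.9 = 7.7112 mm/d equivalent
ET₀ = 0.0023 × 7.7112 × (20.70 + 17.8) × √24.4 = 0.0023 × 7.7112 × 38.50 × 4.9396 = 3.3729 mm/d
ETc = Kc × ET₀ = 1.10 × 3.3729 = 3.7102 mm/d
Crop demand D = ETc × 30 d = 3.7102 × 30 = 111.306 mm
D − Pe = 111.306 − 52.7 = 58.606 mm
Gross irrigation = 58.606 / 0.72 = 81.397 mm
Volume = 81.397 mm × 47.2 ha × 10 = 38419.4 m³

38420 m³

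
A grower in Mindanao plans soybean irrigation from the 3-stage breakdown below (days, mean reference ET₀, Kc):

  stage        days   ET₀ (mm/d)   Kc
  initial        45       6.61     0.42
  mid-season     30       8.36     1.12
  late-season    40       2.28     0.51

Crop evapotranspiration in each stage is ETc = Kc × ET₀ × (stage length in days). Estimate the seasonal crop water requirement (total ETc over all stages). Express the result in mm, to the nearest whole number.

452 mm

initial: 0.42 × 6.61 × 45 = 124.93 mm
mid-season: 1.12 × 8.36 × 30 = 280.90 mm
late-season: 0.51 × 2.28 × 40 = 46.51 mm
Seasonal total = 452.34 mm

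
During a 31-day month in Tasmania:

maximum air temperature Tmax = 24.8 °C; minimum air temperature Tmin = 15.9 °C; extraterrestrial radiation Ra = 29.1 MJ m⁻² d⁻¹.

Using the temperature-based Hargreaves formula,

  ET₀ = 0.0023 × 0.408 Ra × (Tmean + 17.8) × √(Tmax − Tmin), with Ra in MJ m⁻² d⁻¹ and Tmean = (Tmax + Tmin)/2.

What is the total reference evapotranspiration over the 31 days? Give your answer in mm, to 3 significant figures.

96.3 mm

Tmean = (24.8 + 15.9)/2 = 20.35 °C
0.408 Ra = 0.408 × 29.1 = 11.8728 mm/d equivalent
ET₀ = 0.0023 × 11.8728 × (20.35 + 17.8) × √8.9 = 0.0023 × 11.8728 × 38.15 × 2.9833 = 3.1079 mm/d
Over 31 days: 3.1079 × 31 = 96.345 mm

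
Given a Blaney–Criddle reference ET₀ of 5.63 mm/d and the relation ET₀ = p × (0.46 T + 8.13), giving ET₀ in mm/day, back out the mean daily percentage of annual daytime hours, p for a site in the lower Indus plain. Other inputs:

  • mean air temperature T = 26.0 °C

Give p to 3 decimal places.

0.280

p = ET₀ / (0.46 T + 8.13) = 5.63 / (0.46 × 26.0 + 8.13) = 5.63 / 20.090 = 0.2802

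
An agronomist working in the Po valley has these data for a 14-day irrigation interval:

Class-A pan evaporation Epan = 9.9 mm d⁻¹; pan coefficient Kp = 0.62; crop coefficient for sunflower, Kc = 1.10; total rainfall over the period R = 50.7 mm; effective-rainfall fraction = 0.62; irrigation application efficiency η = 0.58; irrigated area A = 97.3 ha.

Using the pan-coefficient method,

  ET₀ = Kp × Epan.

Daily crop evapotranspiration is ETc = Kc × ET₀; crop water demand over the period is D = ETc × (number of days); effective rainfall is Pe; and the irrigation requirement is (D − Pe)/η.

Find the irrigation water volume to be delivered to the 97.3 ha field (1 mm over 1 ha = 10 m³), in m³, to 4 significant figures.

105800 m³

ET₀ = 0.62 × 9.9 = 6.1380 mm/d
ETc = Kc × ET₀ = 1.10 × 6.1380 = 6.7518 mm/d
Crop demand D = ETc × 14 d = 6.7518 × 14 = 94.525 mm
Pe = 0.62 × 50.7 = 31.434 mm
D − Pe = 94.525 − 31.434 = 63.091 mm
Gross irrigation = 63.091 / 0.58 = 108.778 mm
Volume = 108.778 mm × 97.3 ha × 10 = 105841.0 m³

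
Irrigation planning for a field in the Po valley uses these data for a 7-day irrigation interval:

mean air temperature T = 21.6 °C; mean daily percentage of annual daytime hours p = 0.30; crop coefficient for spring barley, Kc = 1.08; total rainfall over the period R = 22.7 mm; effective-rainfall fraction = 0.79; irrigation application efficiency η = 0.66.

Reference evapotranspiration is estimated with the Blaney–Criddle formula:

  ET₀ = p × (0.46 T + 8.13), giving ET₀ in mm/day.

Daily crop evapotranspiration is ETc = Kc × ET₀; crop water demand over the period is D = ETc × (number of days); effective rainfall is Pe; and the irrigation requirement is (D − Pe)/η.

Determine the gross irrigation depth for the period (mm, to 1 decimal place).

34.9 mm

ET₀ = 0.30 × (0.46 × 21.6 + 8.13) = 0.30 × 18.066 = 5.4198 mm/d
ETc = Kc × ET₀ = 1.08 × 5.4198 = 5.8534 mm/d
Crop demand D = ETc × 7 d = 5.8534 × 7 = 40.974 mm
Pe = 0.79 × 22.7 = 17.933 mm
D − Pe = 40.974 − 17.933 = 23.041 mm
Gross irrigation = 23.041 / 0.66 = 34.911 mm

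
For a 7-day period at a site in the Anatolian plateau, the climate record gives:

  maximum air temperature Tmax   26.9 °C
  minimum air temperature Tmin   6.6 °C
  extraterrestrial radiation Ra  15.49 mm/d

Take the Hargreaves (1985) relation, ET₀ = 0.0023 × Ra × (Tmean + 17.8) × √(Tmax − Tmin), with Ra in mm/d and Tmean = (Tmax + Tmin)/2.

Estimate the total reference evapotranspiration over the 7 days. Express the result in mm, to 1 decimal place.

Tmean = (26.9 + 6.6)/2 = 16.75 °C
ET₀ = 0.0023 × 15.49 × (16.75 + 17.8) × √20.3 = 0.0023 × 15.49 × 34.55 × 4.5056 = 5.5460 mm/d
Over 7 days: 5.5460 × 7 = 38.822 mm

38.8 mm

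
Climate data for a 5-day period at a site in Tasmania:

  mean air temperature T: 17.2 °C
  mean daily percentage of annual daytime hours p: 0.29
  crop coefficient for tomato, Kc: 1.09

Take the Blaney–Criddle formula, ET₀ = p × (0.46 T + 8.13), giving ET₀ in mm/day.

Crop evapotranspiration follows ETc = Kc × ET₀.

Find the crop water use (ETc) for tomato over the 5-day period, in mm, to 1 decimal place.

ET₀ = 0.29 × (0.46 × 17.2 + 8.13) = 0.29 × 16.042 = 4.6522 mm/d
ETc = Kc × ET₀ = 1.09 × 4.6522 = 5.0709 mm/d
Over 5 days: 5.0709 × 5 = 25.355 mm

25.4 mm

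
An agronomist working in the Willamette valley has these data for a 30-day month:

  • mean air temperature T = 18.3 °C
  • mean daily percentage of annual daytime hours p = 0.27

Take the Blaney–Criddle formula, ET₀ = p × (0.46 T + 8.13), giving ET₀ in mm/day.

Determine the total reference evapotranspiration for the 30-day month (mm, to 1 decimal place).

134.0 mm

ET₀ = 0.27 × (0.46 × 18.3 + 8.13) = 0.27 × 16.548 = 4.4680 mm/d
Monthly total = 4.4680 × 30 = 134.040 mm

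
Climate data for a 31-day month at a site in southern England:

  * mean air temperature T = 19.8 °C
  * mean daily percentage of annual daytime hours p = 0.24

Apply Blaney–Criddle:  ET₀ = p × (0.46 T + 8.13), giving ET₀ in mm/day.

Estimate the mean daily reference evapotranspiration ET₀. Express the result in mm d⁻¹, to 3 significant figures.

ET₀ = 0.24 × (0.46 × 19.8 + 8.13) = 0.24 × 17.238 = 4.1371 mm/d

4.14 mm d⁻¹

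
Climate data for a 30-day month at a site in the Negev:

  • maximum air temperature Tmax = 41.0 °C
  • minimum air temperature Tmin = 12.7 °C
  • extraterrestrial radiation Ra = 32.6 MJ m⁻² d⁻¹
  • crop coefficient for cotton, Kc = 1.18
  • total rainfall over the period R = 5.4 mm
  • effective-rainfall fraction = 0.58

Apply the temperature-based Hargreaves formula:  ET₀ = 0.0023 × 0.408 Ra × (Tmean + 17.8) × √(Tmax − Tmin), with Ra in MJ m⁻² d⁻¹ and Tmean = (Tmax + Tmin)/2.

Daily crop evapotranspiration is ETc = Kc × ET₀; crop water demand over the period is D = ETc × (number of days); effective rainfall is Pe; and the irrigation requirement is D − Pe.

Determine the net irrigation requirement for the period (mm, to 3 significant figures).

254 mm

Tmean = (41.0 + 12.7)/2 = 26.85 °C
0.408 Ra = 0.408 × 32.6 = 13.3008 mm/d equivalent
ET₀ = 0.0023 × 13.3008 × (26.85 + 17.8) × √28.3 = 0.0023 × 13.3008 × 44.65 × 5.3198 = 7.2665 mm/d
ETc = Kc × ET₀ = 1.18 × 7.2665 = 8.5745 mm/d
Crop demand D = ETc × 30 d = 8.5745 × 30 = 257.235 mm
Pe = 0.58 × 5.4 = 3.132 mm
D − Pe = 257.235 − 3.132 = 254.103 mm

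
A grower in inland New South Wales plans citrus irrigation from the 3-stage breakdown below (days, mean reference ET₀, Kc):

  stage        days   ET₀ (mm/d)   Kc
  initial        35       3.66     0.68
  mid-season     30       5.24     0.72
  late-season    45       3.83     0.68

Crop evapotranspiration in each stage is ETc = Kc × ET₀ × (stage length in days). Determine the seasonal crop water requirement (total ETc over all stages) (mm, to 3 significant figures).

317 mm

initial: 0.68 × 3.66 × 35 = 87.11 mm
mid-season: 0.72 × 5.24 × 30 = 113.18 mm
late-season: 0.68 × 3.83 × 45 = 117.20 mm
Seasonal total = 317.49 mm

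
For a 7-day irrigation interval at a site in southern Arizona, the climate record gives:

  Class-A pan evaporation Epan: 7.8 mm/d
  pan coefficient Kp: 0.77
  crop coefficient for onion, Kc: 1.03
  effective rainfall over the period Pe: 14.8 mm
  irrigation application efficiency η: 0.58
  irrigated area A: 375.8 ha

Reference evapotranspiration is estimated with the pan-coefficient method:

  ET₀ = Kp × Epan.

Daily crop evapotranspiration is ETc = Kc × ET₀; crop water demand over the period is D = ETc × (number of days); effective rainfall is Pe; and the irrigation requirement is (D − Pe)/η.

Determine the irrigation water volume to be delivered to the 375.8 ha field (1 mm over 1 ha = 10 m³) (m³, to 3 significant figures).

ET₀ = 0.77 × 7.8 = 6.0060 mm/d
ETc = Kc × ET₀ = 1.03 × 6.0060 = 6.1862 mm/d
Crop demand D = ETc × 7 d = 6.1862 × 7 = 43.303 mm
D − Pe = 43.303 − 14.8 = 28.503 mm
Gross irrigation = 28.503 / 0.58 = 49.143 mm
Volume = 49.143 mm × 375.8 ha × 10 = 184679.4 m³

185000 m³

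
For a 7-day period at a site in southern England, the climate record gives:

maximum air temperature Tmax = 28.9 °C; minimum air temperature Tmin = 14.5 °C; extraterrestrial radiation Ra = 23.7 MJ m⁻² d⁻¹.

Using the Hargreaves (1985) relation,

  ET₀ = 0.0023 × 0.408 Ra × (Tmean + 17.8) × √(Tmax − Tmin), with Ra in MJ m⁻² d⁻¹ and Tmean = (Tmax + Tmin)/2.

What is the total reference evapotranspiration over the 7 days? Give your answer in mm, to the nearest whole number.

Tmean = (28.9 + 14.5)/2 = 21.70 °C
0.408 Ra = 0.408 × 23.7 = 9.6696 mm/d equivalent
ET₀ = 0.0023 × 9.6696 × (21.70 + 17.8) × √14.4 = 0.0023 × 9.6696 × 39.50 × 3.7947 = 3.3336 mm/d
Over 7 days: 3.3336 × 7 = 23.335 mm

23 mm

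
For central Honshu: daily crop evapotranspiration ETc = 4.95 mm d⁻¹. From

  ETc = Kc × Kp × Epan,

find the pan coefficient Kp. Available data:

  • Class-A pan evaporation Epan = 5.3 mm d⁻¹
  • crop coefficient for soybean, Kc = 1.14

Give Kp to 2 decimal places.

ETc = Kc × Kp × Epan  ⇒  Kp = ETc / (Kc × Epan)
Kp = 4.95 / (1.14 × 5.3) = 4.95 / 6.042 = 0.8193

0.82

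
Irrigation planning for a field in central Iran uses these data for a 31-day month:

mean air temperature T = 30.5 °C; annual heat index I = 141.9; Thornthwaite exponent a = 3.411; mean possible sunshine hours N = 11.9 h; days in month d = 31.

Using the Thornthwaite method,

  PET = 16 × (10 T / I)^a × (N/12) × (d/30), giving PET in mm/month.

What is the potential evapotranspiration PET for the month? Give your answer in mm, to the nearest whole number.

10T/I = 10 × 30.5 / 141.9 = 2.1494
(10T/I)^a = 2.1494^3.411 = 13.5999
Uncorrected PET = 16 × 13.5999 = 217.598 mm
Correction = (N/12)(d/30) = (11.9/12)(31/30) = 1.0247
PET = 217.598 × 1.0247 = 222.973 mm/month

223 mm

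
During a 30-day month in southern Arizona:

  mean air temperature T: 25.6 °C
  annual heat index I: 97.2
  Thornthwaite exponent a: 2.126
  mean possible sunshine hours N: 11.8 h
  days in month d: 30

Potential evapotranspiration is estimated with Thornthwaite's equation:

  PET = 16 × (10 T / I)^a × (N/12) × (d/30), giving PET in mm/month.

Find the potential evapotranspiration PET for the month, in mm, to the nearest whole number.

10T/I = 10 × 25.6 / 97.2 = 2.6337
(10T/I)^a = 2.6337^2.126 = 7.8365
Uncorrected PET = 16 × 7.8365 = 125.384 mm
Correction = (N/12)(d/30) = (11.8/12)(30/30) = 0.9833
PET = 125.384 × 0.9833 = 123.290 mm/month

123 mm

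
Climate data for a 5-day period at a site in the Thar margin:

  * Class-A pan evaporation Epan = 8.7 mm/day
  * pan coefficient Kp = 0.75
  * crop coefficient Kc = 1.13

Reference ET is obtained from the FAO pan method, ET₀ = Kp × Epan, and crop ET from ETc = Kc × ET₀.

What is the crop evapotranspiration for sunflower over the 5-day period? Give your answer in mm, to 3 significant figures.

ET₀ = 0.75 × 8.7 = 6.5250 mm/d
ETc = Kc × ET₀ = 1.13 × 6.5250 = 7.3733 mm/d
Over 5 days: 7.3733 × 5 = 36.867 mm

36.9 mm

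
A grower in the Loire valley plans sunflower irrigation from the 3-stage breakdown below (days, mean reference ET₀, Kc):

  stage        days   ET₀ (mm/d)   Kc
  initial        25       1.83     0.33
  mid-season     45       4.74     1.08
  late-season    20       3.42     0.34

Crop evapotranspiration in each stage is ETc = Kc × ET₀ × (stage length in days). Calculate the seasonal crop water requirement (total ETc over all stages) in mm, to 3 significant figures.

269 mm

initial: 0.33 × 1.83 × 25 = 15.10 mm
mid-season: 1.08 × 4.74 × 45 = 230.36 mm
late-season: 0.34 × 3.42 × 20 = 23.26 mm
Seasonal total = 268.72 mm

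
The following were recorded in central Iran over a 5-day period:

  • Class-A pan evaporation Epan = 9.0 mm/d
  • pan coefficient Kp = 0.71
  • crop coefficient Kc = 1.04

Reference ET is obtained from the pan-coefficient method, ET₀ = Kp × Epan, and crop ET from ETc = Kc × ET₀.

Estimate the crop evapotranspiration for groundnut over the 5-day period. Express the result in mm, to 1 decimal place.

ET₀ = 0.71 × 9.0 = 6.3900 mm/d
ETc = Kc × ET₀ = 1.04 × 6.3900 = 6.6456 mm/d
Over 5 days: 6.6456 × 5 = 33.228 mm

33.2 mm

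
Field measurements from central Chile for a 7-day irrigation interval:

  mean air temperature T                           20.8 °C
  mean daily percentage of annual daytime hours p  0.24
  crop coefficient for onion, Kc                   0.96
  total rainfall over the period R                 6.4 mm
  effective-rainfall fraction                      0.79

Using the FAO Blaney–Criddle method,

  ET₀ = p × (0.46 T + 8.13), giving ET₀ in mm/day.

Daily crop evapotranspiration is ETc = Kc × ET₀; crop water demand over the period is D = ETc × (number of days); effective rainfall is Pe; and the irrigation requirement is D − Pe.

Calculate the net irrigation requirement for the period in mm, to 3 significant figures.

23.5 mm

ET₀ = 0.24 × (0.46 × 20.8 + 8.13) = 0.24 × 17.698 = 4.2475 mm/d
ETc = Kc × ET₀ = 0.96 × 4.2475 = 4.0776 mm/d
Crop demand D = ETc × 7 d = 4.0776 × 7 = 28.543 mm
Pe = 0.79 × 6.4 = 5.056 mm
D − Pe = 28.543 − 5.056 = 23.487 mm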